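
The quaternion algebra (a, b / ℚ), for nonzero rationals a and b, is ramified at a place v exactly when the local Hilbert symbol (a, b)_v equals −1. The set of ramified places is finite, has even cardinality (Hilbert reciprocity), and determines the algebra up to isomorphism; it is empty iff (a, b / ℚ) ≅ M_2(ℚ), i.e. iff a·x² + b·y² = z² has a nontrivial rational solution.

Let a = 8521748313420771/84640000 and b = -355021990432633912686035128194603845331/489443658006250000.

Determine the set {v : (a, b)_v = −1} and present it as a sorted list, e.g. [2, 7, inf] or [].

(a, b) ≡ (239340739, -19) mod (ℚ^×)²; places V = {2, 3, 5, 11, 13, 17, 19, 23, 31, 41, 53, ∞}.
(a,b)_3: α=6, u≡1; β=2, v≡2 (mod 3); (1|3)=+1, (2|3)=-1; sign (−1)^0·+1^2·-1^6 = +1.
(a,b)_13: α=2, u≡1; β=2, v≡7 (mod 13); (1|13)=+1, (7|13)=-1; sign (−1)^0·+1^2·-1^2 = +1.
(a,b)_2: α=-8, β=-4; u≡3, v≡5 (mod 8); ε(u)ε(v)=1·0, αω(v)=-8·1, βω(u)=-4·1; sum ≡ 0  ⇒  +1.
(a,b)_17: α=3, u≡10; β=8, v≡13 (mod 17); (10|17)=-1, (13|17)=+1; sign (−1)^0·-1^8·+1^3 = +1.
(a,b)_11: α=1, u≡2; β=6, v≡1 (mod 11); (2|11)=-1, (1|11)=+1; sign (−1)^0·-1^6·+1^1 = +1.
(a,b)_∞: sgn(239340739)=+, sgn(-19)=−, so +1.
(a,b)_53: α=1, u≡51; β=2, v≡14 (mod 53); (51|53)=-1, (14|53)=-1; sign (−1)^0·-1^2·-1^1 = -1.
(a,b)_23: α=-2, u≡9; β=-8, v≡16 (mod 23); (9|23)=+1, (16|23)=+1; sign (−1)^0·+1^-8·+1^-2 = +1.
(a,b)_41: α=1, u≡9; β=4, v≡35 (mod 41); (9|41)=+1, (35|41)=-1; sign (−1)^0·+1^4·-1^1 = -1.
(a,b)_19: α=1, u≡8; β=5, v≡18 (mod 19); (8|19)=-1, (18|19)=-1; sign (−1)^1·-1^5·-1^1 = -1.
(a,b)_31: α=1, u≡15; β=2, v≡15 (mod 31); (15|31)=-1, (15|31)=-1; sign (−1)^0·-1^2·-1^1 = -1.
(a,b)_5: α=-4, u≡4; β=-8, v≡4 (mod 5); (4|5)=+1, (4|5)=+1; sign (−1)^0·+1^-8·+1^-4 = +1.
Ram(239340739, -19) = {19, 31, 41, 53}; no ℚ_19-point on the conic.

[19, 31, 41, 53]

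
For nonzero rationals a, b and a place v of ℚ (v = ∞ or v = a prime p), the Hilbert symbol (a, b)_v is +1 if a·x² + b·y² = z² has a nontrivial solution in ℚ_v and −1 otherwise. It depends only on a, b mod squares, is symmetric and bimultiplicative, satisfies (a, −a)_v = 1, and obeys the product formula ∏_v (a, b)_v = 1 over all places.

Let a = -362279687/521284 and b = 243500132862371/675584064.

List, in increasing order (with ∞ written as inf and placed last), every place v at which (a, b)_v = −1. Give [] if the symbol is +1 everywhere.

Mod squares: a ≡ -1247, b ≡ 11. Check v ∈ {∞, 2, 3, 7, 11, 19, 29, 43}.
v=3: a=3^0·(≡1), b=3^-4·(≡2) mod 3; (1|3)=+1, (2|3)=-1; (−1)^{0·-4·1}·(+1)^-4·(-1)^0 = +1.
v=∞: -1247 < 0 and 11 > 0  ⇒  (a,b)_∞ = +1.
v=2: v_2(a)=-2, v_2(b)=-6; units ≡ 1, 3 (mod 8); ε·ε+αω+βω = 0·1+-2·1+-6·0 ≡ 0  ⇒  (a,b)_2 = +1.
v=43: a=43^1·(≡41), b=43^2·(≡36) mod 43; (41|43)=+1, (36|43)=+1; (−1)^{1·2·21}·(+1)^2·(+1)^1 = +1.
v=19: a=19^-4·(≡5), b=19^-4·(≡9) mod 19; (5|19)=+1, (9|19)=+1; (−1)^{-4·-4·9}·(+1)^-4·(+1)^-4 = +1.
v=7: a=7^4·(≡5), b=7^6·(≡1) mod 7; (5|7)=-1, (1|7)=+1; (−1)^{4·6·3}·(-1)^6·(+1)^4 = +1.
v=11: a=11^2·(≡2), b=11^3·(≡9) mod 11; (2|11)=-1, (9|11)=+1; (−1)^{2·3·5}·(-1)^3·(+1)^2 = -1.
v=29: a=29^1·(≡8), b=29^2·(≡15) mod 29; (8|29)=-1, (15|29)=-1; (−1)^{1·2·14}·(-1)^2·(-1)^1 = -1.
(-1247, 11 / ℚ) ramifies at {11, 29}: a division algebra.

[11, 29]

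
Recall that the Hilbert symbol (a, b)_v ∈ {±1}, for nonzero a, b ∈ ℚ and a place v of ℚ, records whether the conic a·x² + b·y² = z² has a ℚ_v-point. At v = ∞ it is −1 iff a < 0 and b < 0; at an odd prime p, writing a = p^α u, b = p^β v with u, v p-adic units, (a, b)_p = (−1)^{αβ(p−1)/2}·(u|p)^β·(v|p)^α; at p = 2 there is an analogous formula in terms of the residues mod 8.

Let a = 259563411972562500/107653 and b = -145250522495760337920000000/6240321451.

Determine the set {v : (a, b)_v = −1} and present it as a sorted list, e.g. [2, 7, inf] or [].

Mod squares: a ≡ 128557, b ≡ -28224105. Check v ∈ {∞, 2, 3, 5, 7, 11, 13, 23, 29, 31}.
v=11: a=11^3·(≡9), b=11^4·(≡1) mod 11; (9|11)=+1, (1|11)=+1; (−1)^{3·4·5}·(+1)^4·(+1)^3 = +1.
v=23: a=23^2·(≡14), b=23^3·(≡22) mod 23; (14|23)=-1, (22|23)=-1; (−1)^{2·3·11}·(-1)^3·(-1)^2 = -1.
v=2: v_2(a)=2, v_2(b)=16; units ≡ 5, 7 (mod 8); ε·ε+αω+βω = 0·1+2·0+16·1 ≡ 0  ⇒  (a,b)_2 = +1.
v=31: a=31^1·(≡29), b=31^1·(≡23) mod 31; (29|31)=-1, (23|31)=-1; (−1)^{1·1·15}·(-1)^1·(-1)^1 = -1.
v=7: a=7^-2·(≡2), b=7^-5·(≡5) mod 7; (2|7)=+1, (5|7)=-1; (−1)^{-2·-5·3}·(+1)^-5·(-1)^-2 = +1.
v=∞: 128557 > 0 and -28224105 < 0  ⇒  (a,b)_∞ = +1.
v=3: a=3^8·(≡1), b=3^11·(≡1) mod 3; (1|3)=+1, (1|3)=+1; (−1)^{8·11·1}·(+1)^11·(+1)^8 = +1.
v=29: a=29^1·(≡25), b=29^1·(≡22) mod 29; (25|29)=+1, (22|29)=+1; (−1)^{1·1·14}·(+1)^1·(+1)^1 = +1.
v=13: a=13^-3·(≡1), b=13^-5·(≡2) mod 13; (1|13)=+1, (2|13)=-1; (−1)^{-3·-5·6}·(+1)^-5·(-1)^-3 = -1.
v=5: a=5^6·(≡3), b=5^7·(≡4) mod 5; (3|5)=-1, (4|5)=+1; (−1)^{6·7·2}·(-1)^7·(+1)^6 = -1.
(128557, -28224105 / ℚ) ramifies at {5, 13, 23, 31}: a division algebra.

[5, 13, 23, 31]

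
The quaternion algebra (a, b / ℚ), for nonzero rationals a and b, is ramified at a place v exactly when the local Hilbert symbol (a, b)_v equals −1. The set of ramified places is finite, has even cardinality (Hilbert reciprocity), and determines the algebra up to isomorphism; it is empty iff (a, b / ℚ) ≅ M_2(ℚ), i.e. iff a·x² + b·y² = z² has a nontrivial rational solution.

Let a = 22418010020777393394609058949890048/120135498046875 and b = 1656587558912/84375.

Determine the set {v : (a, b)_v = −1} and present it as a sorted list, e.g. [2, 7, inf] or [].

Mod squares: a ≡ 2046, b ≡ 296670. Check v ∈ {∞, 2, 3, 5, 11, 13, 19, 29, 31, 37}.
v=37: a=37^2·(≡28), b=37^0·(≡28) mod 37; (28|37)=+1, (28|37)=+1; (−1)^{2·0·18}·(+1)^0·(+1)^2 = +1.
v=5: a=5^-14·(≡1), b=5^-5·(≡1) mod 5; (1|5)=+1, (1|5)=+1; (−1)^{-14·-5·2}·(+1)^-5·(+1)^-14 = +1.
v=2: v_2(a)=39, v_2(b)=13; units ≡ 7, 7 (mod 8); ε·ε+αω+βω = 1·1+39·0+13·0 ≡ 1  ⇒  (a,b)_2 = -1.
v=13: a=13^2·(≡5), b=13^2·(≡4) mod 13; (5|13)=-1, (4|13)=+1; (−1)^{2·2·6}·(-1)^2·(+1)^2 = +1.
v=31: a=31^3·(≡16), b=31^1·(≡29) mod 31; (16|31)=+1, (29|31)=-1; (−1)^{3·1·15}·(+1)^1·(-1)^3 = +1.
v=19: a=19^2·(≡12), b=19^0·(≡9) mod 19; (12|19)=-1, (9|19)=+1; (−1)^{2·0·9}·(-1)^0·(+1)^2 = +1.
v=3: a=3^-9·(≡1), b=3^-3·(≡1) mod 3; (1|3)=+1, (1|3)=+1; (−1)^{-9·-3·1}·(+1)^-3·(+1)^-9 = -1.
v=11: a=11^7·(≡10), b=11^3·(≡5) mod 11; (10|11)=-1, (5|11)=+1; (−1)^{7·3·5}·(-1)^3·(+1)^7 = +1.
v=29: a=29^2·(≡24), b=29^1·(≡1) mod 29; (24|29)=+1, (1|29)=+1; (−1)^{2·1·14}·(+1)^1·(+1)^2 = +1.
v=∞: 2046 > 0 and 296670 > 0  ⇒  (a,b)_∞ = +1.
Ram(2046, 296670) = {2, 3}; no ℚ_2-point on the conic.

[2, 3]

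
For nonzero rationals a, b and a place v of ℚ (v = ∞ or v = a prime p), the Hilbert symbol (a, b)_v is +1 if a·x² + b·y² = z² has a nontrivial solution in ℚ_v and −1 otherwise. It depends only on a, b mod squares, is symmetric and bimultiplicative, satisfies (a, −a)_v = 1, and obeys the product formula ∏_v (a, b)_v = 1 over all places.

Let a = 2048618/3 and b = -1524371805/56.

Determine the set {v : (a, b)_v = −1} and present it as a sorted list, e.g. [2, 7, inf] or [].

[2, 11]

(a, b) ≡ (36366, -29274630) mod (ℚ^×)²; places V = {2, 3, 5, 7, 11, 13, 19, 23, 29, ∞}.
(a,b)_13: α=2, u≡2; β=0, v≡11 (mod 13); (2|13)=-1, (11|13)=-1; sign (−1)^0·-1^0·-1^2 = +1.
(a,b)_29: α=1, u≡9; β=1, v≡22 (mod 29); (9|29)=+1, (22|29)=+1; sign (−1)^0·+1^1·+1^1 = +1.
(a,b)_11: α=1, u≡10; β=1, v≡10 (mod 11); (10|11)=-1, (10|11)=-1; sign (−1)^1·-1^1·-1^1 = -1.
(a,b)_19: α=1, u≡18; β=1, v≡11 (mod 19); (18|19)=-1, (11|19)=+1; sign (−1)^1·-1^1·+1^1 = +1.
(a,b)_7: α=0, u≡4; β=-1, v≡2 (mod 7); (4|7)=+1, (2|7)=+1; sign (−1)^0·+1^-1·+1^0 = +1.
(a,b)_5: α=0, u≡1; β=1, v≡4 (mod 5); (1|5)=+1, (4|5)=+1; sign (−1)^0·+1^1·+1^0 = +1.
(a,b)_3: α=-1, u≡2; β=7, v≡1 (mod 3); (2|3)=-1, (1|3)=+1; sign (−1)^1·-1^7·+1^-1 = +1.
(a,b)_∞: sgn(36366)=+, sgn(-29274630)=−, so +1.
(a,b)_2: α=1, β=-3; u≡7, v≡5 (mod 8); ε(u)ε(v)=1·0, αω(v)=1·1, βω(u)=-3·0; sum ≡ 1  ⇒  -1.
(a,b)_23: α=0, u≡18; β=1, v≡11 (mod 23); (18|23)=+1, (11|23)=-1; sign (−1)^0·+1^1·-1^0 = +1.
Ram(36366, -29274630) = {2, 11}; no ℚ_2-point on the conic.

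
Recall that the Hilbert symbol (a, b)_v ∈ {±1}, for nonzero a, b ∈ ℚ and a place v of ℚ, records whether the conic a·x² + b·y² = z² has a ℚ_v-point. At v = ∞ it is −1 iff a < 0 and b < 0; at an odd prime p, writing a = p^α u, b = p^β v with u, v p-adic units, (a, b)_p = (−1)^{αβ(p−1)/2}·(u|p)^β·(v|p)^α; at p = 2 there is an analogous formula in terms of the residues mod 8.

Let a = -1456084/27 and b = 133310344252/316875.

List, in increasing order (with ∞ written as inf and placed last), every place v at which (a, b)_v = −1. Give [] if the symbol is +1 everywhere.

[23, 43]

(a, b) ≡ (-22287, 958341) mod (ℚ^×)²; places V = {2, 3, 5, 7, 13, 17, 19, 23, 43, ∞}.
(a,b)_23: α=1, u≡20; β=1, v≡20 (mod 23); (20|23)=-1, (20|23)=-1; sign (−1)^1·-1^1·-1^1 = -1.
(a,b)_7: α=2, u≡1; β=0, v≡6 (mod 7); (1|7)=+1, (6|7)=-1; sign (−1)^0·+1^0·-1^2 = +1.
(a,b)_5: α=0, u≡3; β=-4, v≡1 (mod 5); (3|5)=-1, (1|5)=+1; sign (−1)^0·-1^-4·+1^0 = +1.
(a,b)_∞: sgn(-22287)=−, sgn(958341)=+, so +1.
(a,b)_2: α=2, β=2; u≡1, v≡5 (mod 8); ε(u)ε(v)=0·0, αω(v)=2·1, βω(u)=2·0; sum ≡ 0  ⇒  +1.
(a,b)_13: α=0, u≡7; β=-2, v≡11 (mod 13); (7|13)=-1, (11|13)=-1; sign (−1)^0·-1^-2·-1^0 = +1.
(a,b)_43: α=0, u≡28; β=1, v≡31 (mod 43); (28|43)=-1, (31|43)=+1; sign (−1)^0·-1^1·+1^0 = -1.
(a,b)_17: α=1, u≡13; β=3, v≡8 (mod 17); (13|17)=+1, (8|17)=+1; sign (−1)^0·+1^3·+1^1 = +1.
(a,b)_19: α=1, u≡6; β=3, v≡10 (mod 19); (6|19)=+1, (10|19)=-1; sign (−1)^1·+1^3·-1^1 = +1.
(a,b)_3: α=-3, u≡2; β=-1, v≡1 (mod 3); (2|3)=-1, (1|3)=+1; sign (−1)^1·-1^-1·+1^-3 = +1.
Ram(-22287, 958341) = {23, 43}; no ℚ_23-point on the conic.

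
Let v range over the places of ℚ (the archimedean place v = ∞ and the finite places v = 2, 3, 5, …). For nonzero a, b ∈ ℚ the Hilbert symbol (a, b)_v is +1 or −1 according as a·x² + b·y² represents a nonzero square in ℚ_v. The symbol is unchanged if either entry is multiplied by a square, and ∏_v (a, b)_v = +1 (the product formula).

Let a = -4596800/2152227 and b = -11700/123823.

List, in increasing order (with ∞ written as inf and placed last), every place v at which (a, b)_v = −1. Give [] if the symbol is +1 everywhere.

[3, 7, 17, inf]

Mod squares: a ≡ -51, b ≡ -91. Check v ∈ {∞, 2, 3, 5, 7, 11, 13, 17, 19}.
v=3: a=3^-1·(≡1), b=3^2·(≡2) mod 3; (1|3)=+1, (2|3)=-1; (−1)^{-1·2·1}·(+1)^2·(-1)^-1 = -1.
v=17: a=17^1·(≡7), b=17^0·(≡11) mod 17; (7|17)=-1, (11|17)=-1; (−1)^{1·0·8}·(-1)^0·(-1)^1 = -1.
v=5: a=5^2·(≡4), b=5^2·(≡4) mod 5; (4|5)=+1, (4|5)=+1; (−1)^{2·2·2}·(+1)^2·(+1)^2 = +1.
v=11: a=11^-4·(≡3), b=11^0·(≡10) mod 11; (3|11)=+1, (10|11)=-1; (−1)^{-4·0·5}·(+1)^0·(-1)^-4 = +1.
v=∞: -51 < 0 and -91 < 0  ⇒  (a,b)_∞ = -1.
v=13: a=13^2·(≡4), b=13^1·(≡8) mod 13; (4|13)=+1, (8|13)=-1; (−1)^{2·1·6}·(+1)^1·(-1)^2 = +1.
v=2: v_2(a)=6, v_2(b)=2; units ≡ 5, 5 (mod 8); ε·ε+αω+βω = 0·0+6·1+2·1 ≡ 0  ⇒  (a,b)_2 = +1.
v=7: a=7^-2·(≡6), b=7^-3·(≡1) mod 7; (6|7)=-1, (1|7)=+1; (−1)^{-2·-3·3}·(-1)^-3·(+1)^-2 = -1.
v=19: a=19^0·(≡11), b=19^-2·(≡4) mod 19; (11|19)=+1, (4|19)=+1; (−1)^{0·-2·9}·(+1)^-2·(+1)^0 = +1.
Ram(-51, -91) = {3, 7, 17, ∞}; no ℚ_3-point on the conic.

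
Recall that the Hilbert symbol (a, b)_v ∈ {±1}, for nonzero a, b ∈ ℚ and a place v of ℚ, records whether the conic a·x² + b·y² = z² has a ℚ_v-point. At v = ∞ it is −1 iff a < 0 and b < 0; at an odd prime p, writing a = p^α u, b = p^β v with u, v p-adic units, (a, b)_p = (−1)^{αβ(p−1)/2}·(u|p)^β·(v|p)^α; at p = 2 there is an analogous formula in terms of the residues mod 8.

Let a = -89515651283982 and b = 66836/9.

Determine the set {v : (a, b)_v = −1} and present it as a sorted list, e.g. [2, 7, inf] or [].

Mod squares: a ≡ -85535758, b ≡ 341. Check v ∈ {∞, 2, 3, 7, 11, 19, 23, 31, 41}.
v=11: a=11^3·(≡8), b=11^1·(≡9) mod 11; (8|11)=-1, (9|11)=+1; (−1)^{3·1·5}·(-1)^1·(+1)^3 = +1.
v=19: a=19^1·(≡11), b=19^0·(≡12) mod 19; (11|19)=+1, (12|19)=-1; (−1)^{1·0·9}·(+1)^0·(-1)^1 = -1.
v=31: a=31^3·(≡27), b=31^1·(≡26) mod 31; (27|31)=-1, (26|31)=-1; (−1)^{3·1·15}·(-1)^1·(-1)^3 = -1.
v=7: a=7^1·(≡2), b=7^2·(≡3) mod 7; (2|7)=+1, (3|7)=-1; (−1)^{1·2·3}·(+1)^2·(-1)^1 = -1.
v=23: a=23^1·(≡4), b=23^0·(≡10) mod 23; (4|23)=+1, (10|23)=-1; (−1)^{1·0·11}·(+1)^0·(-1)^1 = -1.
v=3: a=3^2·(≡2), b=3^-2·(≡2) mod 3; (2|3)=-1, (2|3)=-1; (−1)^{2·-2·1}·(-1)^-2·(-1)^2 = +1.
v=2: v_2(a)=1, v_2(b)=2; units ≡ 1, 5 (mod 8); ε·ε+αω+βω = 0·0+1·1+2·0 ≡ 1  ⇒  (a,b)_2 = -1.
v=∞: -85535758 < 0 and 341 > 0  ⇒  (a,b)_∞ = +1.
v=41: a=41^1·(≡24), b=41^0·(≡28) mod 41; (24|41)=-1, (28|41)=-1; (−1)^{1·0·20}·(-1)^0·(-1)^1 = -1.
(-85535758, 341 / ℚ) ramifies at {2, 7, 19, 23, 31, 41}: a division algebra.

[2, 7, 19, 23, 31, 41]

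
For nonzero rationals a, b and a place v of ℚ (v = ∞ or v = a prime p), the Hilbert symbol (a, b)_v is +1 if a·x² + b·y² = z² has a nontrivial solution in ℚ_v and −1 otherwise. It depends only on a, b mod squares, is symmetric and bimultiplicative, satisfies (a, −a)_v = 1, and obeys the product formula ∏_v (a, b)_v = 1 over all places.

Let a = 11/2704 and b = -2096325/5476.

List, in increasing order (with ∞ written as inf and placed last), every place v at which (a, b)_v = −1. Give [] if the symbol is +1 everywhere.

[2, 11]

Mod squares: a ≡ 11, b ≡ -77. Check v ∈ {∞, 2, 3, 5, 7, 11, 13, 37}.
v=2: v_2(a)=-4, v_2(b)=-2; units ≡ 3, 3 (mod 8); ε·ε+αω+βω = 1·1+-4·1+-2·1 ≡ 1  ⇒  (a,b)_2 = -1.
v=∞: 11 > 0 and -77 < 0  ⇒  (a,b)_∞ = +1.
v=37: a=37^0·(≡16), b=37^-2·(≡33) mod 37; (16|37)=+1, (33|37)=+1; (−1)^{0·-2·18}·(+1)^-2·(+1)^0 = +1.
v=5: a=5^0·(≡4), b=5^2·(≡2) mod 5; (4|5)=+1, (2|5)=-1; (−1)^{0·2·2}·(+1)^2·(-1)^0 = +1.
v=11: a=11^1·(≡5), b=11^3·(≡1) mod 11; (5|11)=+1, (1|11)=+1; (−1)^{1·3·5}·(+1)^3·(+1)^1 = -1.
v=3: a=3^0·(≡2), b=3^2·(≡1) mod 3; (2|3)=-1, (1|3)=+1; (−1)^{0·2·1}·(-1)^2·(+1)^0 = +1.
v=7: a=7^0·(≡2), b=7^1·(≡3) mod 7; (2|7)=+1, (3|7)=-1; (−1)^{0·1·3}·(+1)^1·(-1)^0 = +1.
v=13: a=13^-2·(≡8), b=13^0·(≡1) mod 13; (8|13)=-1, (1|13)=+1; (−1)^{-2·0·6}·(-1)^0·(+1)^-2 = +1.
Ram(11, -77) = {2, 11}; no ℚ_2-point on the conic.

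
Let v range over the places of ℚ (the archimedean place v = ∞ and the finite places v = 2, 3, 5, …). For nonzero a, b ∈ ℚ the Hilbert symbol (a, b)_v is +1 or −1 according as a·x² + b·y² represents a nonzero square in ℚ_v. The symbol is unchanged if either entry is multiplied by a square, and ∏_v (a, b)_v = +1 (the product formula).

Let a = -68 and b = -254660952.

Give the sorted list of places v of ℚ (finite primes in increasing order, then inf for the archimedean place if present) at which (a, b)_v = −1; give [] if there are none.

Mod squares: a ≡ -17, b ≡ -176358. Check v ∈ {∞, 2, 3, 7, 13, 17, 19}.
v=19: a=19^0·(≡8), b=19^3·(≡17) mod 19; (8|19)=-1, (17|19)=+1; (−1)^{0·3·9}·(-1)^3·(+1)^0 = -1.
v=3: a=3^0·(≡1), b=3^1·(≡2) mod 3; (1|3)=+1, (2|3)=-1; (−1)^{0·1·1}·(+1)^1·(-1)^0 = +1.
v=13: a=13^0·(≡10), b=13^1·(≡6) mod 13; (10|13)=+1, (6|13)=-1; (−1)^{0·1·6}·(+1)^1·(-1)^0 = +1.
v=17: a=17^1·(≡13), b=17^1·(≡4) mod 17; (13|17)=+1, (4|17)=+1; (−1)^{1·1·8}·(+1)^1·(+1)^1 = +1.
v=2: v_2(a)=2, v_2(b)=3; units ≡ 7, 5 (mod 8); ε·ε+αω+βω = 1·0+2·1+3·0 ≡ 0  ⇒  (a,b)_2 = +1.
v=∞: -17 < 0 and -176358 < 0  ⇒  (a,b)_∞ = -1.
v=7: a=7^0·(≡2), b=7^1·(≡5) mod 7; (2|7)=+1, (5|7)=-1; (−1)^{0·1·3}·(+1)^1·(-1)^0 = +1.
|Ram(-17, -176358)| = 2, even; anisotropic at {19, ∞}.

[19, inf]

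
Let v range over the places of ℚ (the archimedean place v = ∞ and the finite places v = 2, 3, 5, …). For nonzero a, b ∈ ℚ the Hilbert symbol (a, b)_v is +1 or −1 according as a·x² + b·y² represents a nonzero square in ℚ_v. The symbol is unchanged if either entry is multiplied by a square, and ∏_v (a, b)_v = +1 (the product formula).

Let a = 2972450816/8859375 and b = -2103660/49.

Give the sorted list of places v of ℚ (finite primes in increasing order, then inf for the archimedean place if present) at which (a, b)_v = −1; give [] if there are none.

(a, b) ≡ (79373, -58435) mod (ℚ^×)²; places V = {2, 3, 5, 7, 13, 17, 23, 29, 31, ∞}.
(a,b)_3: α=-4, u≡2; β=2, v≡2 (mod 3); (2|3)=-1, (2|3)=-1; sign (−1)^0·-1^2·-1^-4 = +1.
(a,b)_13: α=0, u≡2; β=1, v≡3 (mod 13); (2|13)=-1, (3|13)=+1; sign (−1)^0·-1^1·+1^0 = -1.
(a,b)_31: α=0, u≡11; β=1, v≡12 (mod 31); (11|31)=-1, (12|31)=-1; sign (−1)^0·-1^1·-1^0 = -1.
(a,b)_2: α=18, β=2; u≡5, v≡5 (mod 8); ε(u)ε(v)=0·0, αω(v)=18·1, βω(u)=2·1; sum ≡ 0  ⇒  +1.
(a,b)_∞: sgn(79373)=+, sgn(-58435)=−, so +1.
(a,b)_5: α=-6, u≡3; β=1, v≡2 (mod 5); (3|5)=-1, (2|5)=-1; sign (−1)^0·-1^1·-1^-6 = -1.
(a,b)_17: α=1, u≡7; β=0, v≡6 (mod 17); (7|17)=-1, (6|17)=-1; sign (−1)^0·-1^0·-1^1 = -1.
(a,b)_23: α=1, u≡3; β=0, v≡4 (mod 23); (3|23)=+1, (4|23)=+1; sign (−1)^0·+1^0·+1^1 = +1.
(a,b)_7: α=-1, u≡5; β=-2, v≡1 (mod 7); (5|7)=-1, (1|7)=+1; sign (−1)^0·-1^-2·+1^-1 = +1.
(a,b)_29: α=1, u≡12; β=1, v≡27 (mod 29); (12|29)=-1, (27|29)=-1; sign (−1)^0·-1^1·-1^1 = +1.
(79373, -58435 / ℚ) ramifies at {5, 13, 17, 31}: a division algebra.

[5, 13, 17, 31]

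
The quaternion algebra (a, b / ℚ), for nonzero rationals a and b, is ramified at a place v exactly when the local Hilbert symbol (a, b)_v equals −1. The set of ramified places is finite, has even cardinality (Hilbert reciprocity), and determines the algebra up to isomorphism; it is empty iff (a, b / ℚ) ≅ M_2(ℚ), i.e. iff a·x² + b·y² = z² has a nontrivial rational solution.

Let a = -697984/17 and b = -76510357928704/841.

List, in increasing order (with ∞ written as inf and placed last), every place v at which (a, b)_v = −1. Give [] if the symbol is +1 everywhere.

[2, 19, 41, inf]

Mod squares: a ≡ -185402, b ≡ -19. Check v ∈ {∞, 2, 7, 17, 19, 23, 29, 41}.
v=41: a=41^1·(≡26), b=41^2·(≡13) mod 41; (26|41)=-1, (13|41)=-1; (−1)^{1·2·20}·(-1)^2·(-1)^1 = -1.
v=7: a=7^1·(≡1), b=7^2·(≡2) mod 7; (1|7)=+1, (2|7)=+1; (−1)^{1·2·3}·(+1)^2·(+1)^1 = +1.
v=17: a=17^-1·(≡2), b=17^0·(≡9) mod 17; (2|17)=+1, (9|17)=+1; (−1)^{-1·0·8}·(+1)^0·(+1)^-1 = +1.
v=19: a=19^1·(≡14), b=19^3·(≡14) mod 19; (14|19)=-1, (14|19)=-1; (−1)^{1·3·9}·(-1)^3·(-1)^1 = -1.
v=∞: -185402 < 0 and -19 < 0  ⇒  (a,b)_∞ = -1.
v=23: a=23^0·(≡12), b=23^2·(≡9) mod 23; (12|23)=+1, (9|23)=+1; (−1)^{0·2·11}·(+1)^2·(+1)^0 = +1.
v=29: a=29^0·(≡1), b=29^-2·(≡27) mod 29; (1|29)=+1, (27|29)=-1; (−1)^{0·-2·14}·(+1)^-2·(-1)^0 = +1.
v=2: v_2(a)=7, v_2(b)=8; units ≡ 3, 5 (mod 8); ε·ε+αω+βω = 1·0+7·1+8·1 ≡ 1  ⇒  (a,b)_2 = -1.
(-185402, -19 / ℚ) ramifies at {2, 19, 41, ∞}: a division algebra.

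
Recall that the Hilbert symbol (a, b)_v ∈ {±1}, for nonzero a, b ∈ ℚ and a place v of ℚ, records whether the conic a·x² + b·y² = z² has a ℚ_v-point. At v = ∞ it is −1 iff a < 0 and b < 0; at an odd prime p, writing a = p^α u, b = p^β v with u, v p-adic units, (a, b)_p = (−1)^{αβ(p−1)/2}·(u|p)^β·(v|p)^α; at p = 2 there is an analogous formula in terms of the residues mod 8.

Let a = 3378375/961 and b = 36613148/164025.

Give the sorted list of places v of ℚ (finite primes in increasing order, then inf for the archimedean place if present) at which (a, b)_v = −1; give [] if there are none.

(a, b) ≡ (15015, 143) mod (ℚ^×)²; places V = {2, 3, 5, 7, 11, 13, 23, 31, ∞}.
(a,b)_11: α=1, u≡4; β=3, v≡2 (mod 11); (4|11)=+1, (2|11)=-1; sign (−1)^1·+1^3·-1^1 = +1.
(a,b)_5: α=3, u≡2; β=-2, v≡3 (mod 5); (2|5)=-1, (3|5)=-1; sign (−1)^0·-1^-2·-1^3 = -1.
(a,b)_∞: sgn(15015)=+, sgn(143)=+, so +1.
(a,b)_13: α=1, u≡8; β=1, v≡6 (mod 13); (8|13)=-1, (6|13)=-1; sign (−1)^0·-1^1·-1^1 = +1.
(a,b)_23: α=0, u≡19; β=2, v≡10 (mod 23); (19|23)=-1, (10|23)=-1; sign (−1)^0·-1^2·-1^0 = +1.
(a,b)_2: α=0, β=2; u≡7, v≡7 (mod 8); ε(u)ε(v)=1·1, αω(v)=0·0, βω(u)=2·0; sum ≡ 1  ⇒  -1.
(a,b)_7: α=1, u≡5; β=0, v≡5 (mod 7); (5|7)=-1, (5|7)=-1; sign (−1)^0·-1^0·-1^1 = -1.
(a,b)_31: α=-2, u≡26; β=0, v≡10 (mod 31); (26|31)=-1, (10|31)=+1; sign (−1)^0·-1^0·+1^-2 = +1.
(a,b)_3: α=3, u≡1; β=-8, v≡2 (mod 3); (1|3)=+1, (2|3)=-1; sign (−1)^0·+1^-8·-1^3 = -1.
(15015, 143 / ℚ) ramifies at {2, 3, 5, 7}: a division algebra.

[2, 3, 5, 7]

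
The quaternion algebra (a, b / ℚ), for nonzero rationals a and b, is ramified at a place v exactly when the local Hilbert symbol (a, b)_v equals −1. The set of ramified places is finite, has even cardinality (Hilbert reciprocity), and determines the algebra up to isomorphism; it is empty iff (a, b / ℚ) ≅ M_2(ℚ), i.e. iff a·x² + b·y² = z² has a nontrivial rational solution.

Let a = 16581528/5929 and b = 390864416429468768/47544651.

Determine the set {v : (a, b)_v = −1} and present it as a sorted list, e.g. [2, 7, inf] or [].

[2, 11, 17, 19]

Mod squares: a ≡ 460598, b ≡ 5066578. Check v ∈ {∞, 2, 3, 7, 11, 17, 19, 23, 31}.
v=17: a=17^1·(≡2), b=17^3·(≡11) mod 17; (2|17)=+1, (11|17)=-1; (−1)^{1·3·8}·(+1)^3·(-1)^1 = -1.
v=23: a=23^1·(≡9), b=23^3·(≡14) mod 23; (9|23)=+1, (14|23)=-1; (−1)^{1·3·11}·(+1)^3·(-1)^1 = +1.
v=11: a=11^-2·(≡8), b=11^-3·(≡7) mod 11; (8|11)=-1, (7|11)=-1; (−1)^{-2·-3·5}·(-1)^-3·(-1)^-2 = -1.
v=31: a=31^1·(≡25), b=31^3·(≡24) mod 31; (25|31)=+1, (24|31)=-1; (−1)^{1·3·15}·(+1)^3·(-1)^1 = +1.
v=3: a=3^2·(≡2), b=3^-6·(≡1) mod 3; (2|3)=-1, (1|3)=+1; (−1)^{2·-6·1}·(-1)^-6·(+1)^2 = +1.
v=19: a=19^1·(≡4), b=19^3·(≡6) mod 19; (4|19)=+1, (6|19)=+1; (−1)^{1·3·9}·(+1)^3·(+1)^1 = -1.
v=7: a=7^-2·(≡6), b=7^-2·(≡3) mod 7; (6|7)=-1, (3|7)=-1; (−1)^{-2·-2·3}·(-1)^-2·(-1)^-2 = +1.
v=∞: 460598 > 0 and 5066578 > 0  ⇒  (a,b)_∞ = +1.
v=2: v_2(a)=3, v_2(b)=5; units ≡ 3, 1 (mod 8); ε·ε+αω+βω = 1·0+3·0+5·1 ≡ 1  ⇒  (a,b)_2 = -1.
Ram(460598, 5066578) = {2, 11, 17, 19}; no ℚ_2-point on the conic.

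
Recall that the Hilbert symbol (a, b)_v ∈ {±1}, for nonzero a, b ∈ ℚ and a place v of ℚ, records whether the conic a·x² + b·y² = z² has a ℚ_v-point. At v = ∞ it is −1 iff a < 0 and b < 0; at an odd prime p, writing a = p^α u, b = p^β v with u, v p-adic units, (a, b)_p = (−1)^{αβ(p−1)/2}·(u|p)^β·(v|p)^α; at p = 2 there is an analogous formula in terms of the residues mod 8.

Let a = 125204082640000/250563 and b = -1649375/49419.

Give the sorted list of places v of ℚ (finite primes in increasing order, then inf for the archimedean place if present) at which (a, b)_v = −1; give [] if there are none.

[13, 19]

(a, b) ≡ (23142, -50141) mod (ℚ^×)²; places V = {2, 3, 5, 7, 13, 17, 19, 29, ∞}.
(a,b)_13: α=2, u≡7; β=1, v≡3 (mod 13); (7|13)=-1, (3|13)=+1; sign (−1)^0·-1^1·+1^2 = -1.
(a,b)_3: α=-1, u≡1; β=-2, v≡1 (mod 3); (1|3)=+1, (1|3)=+1; sign (−1)^0·+1^-2·+1^-1 = +1.
(a,b)_17: α=-4, u≡6; β=-2, v≡16 (mod 17); (6|17)=-1, (16|17)=+1; sign (−1)^0·-1^-2·+1^-4 = +1.
(a,b)_19: α=1, u≡8; β=-1, v≡2 (mod 19); (8|19)=-1, (2|19)=-1; sign (−1)^1·-1^-1·-1^1 = -1.
(a,b)_2: α=7, β=0; u≡3, v≡3 (mod 8); ε(u)ε(v)=1·1, αω(v)=7·1, βω(u)=0·1; sum ≡ 0  ⇒  +1.
(a,b)_∞: sgn(23142)=+, sgn(-50141)=−, so +1.
(a,b)_7: α=5, u≡4; β=1, v≡5 (mod 7); (4|7)=+1, (5|7)=-1; sign (−1)^1·+1^1·-1^5 = +1.
(a,b)_5: α=4, u≡3; β=4, v≡4 (mod 5); (3|5)=-1, (4|5)=+1; sign (−1)^0·-1^4·+1^4 = +1.
(a,b)_29: α=1, u≡15; β=1, v≡27 (mod 29); (15|29)=-1, (27|29)=-1; sign (−1)^0·-1^1·-1^1 = +1.
|Ram(23142, -50141)| = 2, even; anisotropic at {13, 19}.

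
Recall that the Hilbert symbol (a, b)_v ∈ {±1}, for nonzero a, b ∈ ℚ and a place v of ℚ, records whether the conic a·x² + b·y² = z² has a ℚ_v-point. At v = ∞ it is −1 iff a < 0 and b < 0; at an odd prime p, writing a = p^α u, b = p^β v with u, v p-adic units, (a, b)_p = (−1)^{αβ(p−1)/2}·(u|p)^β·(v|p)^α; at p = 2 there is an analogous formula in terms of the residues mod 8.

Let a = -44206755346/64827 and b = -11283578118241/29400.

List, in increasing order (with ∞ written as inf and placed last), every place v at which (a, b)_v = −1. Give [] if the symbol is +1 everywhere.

[13, 23, 29, inf]

(a, b) ≡ (-2262, -1612806) mod (ℚ^×)²; places V = {2, 3, 5, 7, 11, 13, 19, 23, 29, 31, ∞}.
(a,b)_23: α=0, u≡21; β=1, v≡10 (mod 23); (21|23)=-1, (10|23)=-1; sign (−1)^0·-1^1·-1^0 = -1.
(a,b)_7: α=-4, u≡5; β=-2, v≡1 (mod 7); (5|7)=-1, (1|7)=+1; sign (−1)^0·-1^-2·+1^-4 = +1.
(a,b)_3: α=-3, u≡2; β=-1, v≡1 (mod 3); (2|3)=-1, (1|3)=+1; sign (−1)^1·-1^-1·+1^-3 = +1.
(a,b)_∞: sgn(-2262)=−, sgn(-1612806)=−, so -1.
(a,b)_19: α=2, u≡18; β=2, v≡7 (mod 19); (18|19)=-1, (7|19)=+1; sign (−1)^0·-1^2·+1^2 = +1.
(a,b)_11: α=0, u≡4; β=2, v≡5 (mod 11); (4|11)=+1, (5|11)=+1; sign (−1)^0·+1^2·+1^0 = +1.
(a,b)_5: α=0, u≡2; β=-2, v≡4 (mod 5); (2|5)=-1, (4|5)=+1; sign (−1)^0·-1^-2·+1^0 = +1.
(a,b)_13: α=3, u≡11; β=1, v≡1 (mod 13); (11|13)=-1, (1|13)=+1; sign (−1)^0·-1^1·+1^3 = -1.
(a,b)_31: α=2, u≡19; β=3, v≡17 (mod 31); (19|31)=+1, (17|31)=-1; sign (−1)^0·+1^3·-1^2 = +1.
(a,b)_29: α=1, u≡22; β=1, v≡26 (mod 29); (22|29)=+1, (26|29)=-1; sign (−1)^0·+1^1·-1^1 = -1.
(a,b)_2: α=1, β=-3; u≡5, v≡5 (mod 8); ε(u)ε(v)=0·0, αω(v)=1·1, βω(u)=-3·1; sum ≡ 0  ⇒  +1.
(-2262, -1612806 / ℚ) ramifies at {13, 23, 29, ∞}: a division algebra.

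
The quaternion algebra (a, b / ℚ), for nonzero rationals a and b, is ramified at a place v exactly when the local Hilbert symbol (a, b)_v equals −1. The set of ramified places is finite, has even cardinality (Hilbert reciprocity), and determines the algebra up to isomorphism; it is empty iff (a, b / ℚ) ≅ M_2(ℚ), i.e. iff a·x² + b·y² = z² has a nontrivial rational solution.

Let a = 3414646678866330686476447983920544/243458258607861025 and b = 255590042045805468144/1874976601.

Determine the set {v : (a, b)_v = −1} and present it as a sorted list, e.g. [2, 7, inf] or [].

Mod squares: a ≡ 920634, b ≡ 759. Check v ∈ {∞, 2, 3, 5, 11, 13, 19, 23, 29, 37, 43, 53}.
v=19: a=19^-2·(≡13), b=19^-2·(≡3) mod 19; (13|19)=-1, (3|19)=-1; (−1)^{-2·-2·9}·(-1)^-2·(-1)^-2 = +1.
v=53: a=53^-4·(≡43), b=53^-2·(≡37) mod 53; (43|53)=+1, (37|53)=+1; (−1)^{-4·-2·26}·(+1)^-2·(+1)^-4 = +1.
v=5: a=5^-2·(≡4), b=5^0·(≡4) mod 5; (4|5)=+1, (4|5)=+1; (−1)^{-2·0·2}·(+1)^0·(+1)^-2 = +1.
v=13: a=13^11·(≡5), b=13^6·(≡5) mod 13; (5|13)=-1, (5|13)=-1; (−1)^{11·6·6}·(-1)^6·(-1)^11 = -1.
v=2: v_2(a)=5, v_2(b)=4; units ≡ 5, 7 (mod 8); ε·ε+αω+βω = 0·1+5·0+4·1 ≡ 0  ⇒  (a,b)_2 = +1.
v=29: a=29^3·(≡13), b=29^2·(≡25) mod 29; (13|29)=+1, (25|29)=+1; (−1)^{3·2·14}·(+1)^2·(+1)^3 = +1.
v=23: a=23^4·(≡8), b=23^3·(≡10) mod 23; (8|23)=+1, (10|23)=-1; (−1)^{4·3·11}·(+1)^3·(-1)^4 = +1.
v=11: a=11^3·(≡6), b=11^3·(≡9) mod 11; (6|11)=-1, (9|11)=+1; (−1)^{3·3·5}·(-1)^3·(+1)^3 = +1.
v=43: a=43^-4·(≡16), b=43^-2·(≡28) mod 43; (16|43)=+1, (28|43)=-1; (−1)^{-4·-2·21}·(+1)^-2·(-1)^-4 = +1.
v=37: a=37^1·(≡20), b=37^0·(≡24) mod 37; (20|37)=-1, (24|37)=-1; (−1)^{1·0·18}·(-1)^0·(-1)^1 = -1.
v=3: a=3^11·(≡2), b=3^5·(≡1) mod 3; (2|3)=-1, (1|3)=+1; (−1)^{11·5·1}·(-1)^5·(+1)^11 = +1.
v=∞: 920634 > 0 and 759 > 0  ⇒  (a,b)_∞ = +1.
|Ram(920634, 759)| = 2, even; anisotropic at {13, 37}.

[13, 37]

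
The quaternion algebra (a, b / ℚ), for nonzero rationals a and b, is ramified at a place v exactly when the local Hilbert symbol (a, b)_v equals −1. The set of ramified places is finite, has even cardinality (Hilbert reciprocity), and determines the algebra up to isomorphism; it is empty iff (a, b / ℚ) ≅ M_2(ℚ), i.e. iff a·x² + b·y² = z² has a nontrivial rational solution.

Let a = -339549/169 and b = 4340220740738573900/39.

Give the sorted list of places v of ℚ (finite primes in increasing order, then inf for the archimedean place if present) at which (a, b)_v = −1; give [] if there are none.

[7, 13, 19, 29]

Mod squares: a ≡ -339549, b ≡ 442221. Check v ∈ {∞, 2, 3, 5, 7, 11, 13, 17, 19, 23, 29, 37}.
v=13: a=13^-2·(≡11), b=13^-1·(≡9) mod 13; (11|13)=-1, (9|13)=+1; (−1)^{-2·-1·6}·(-1)^-1·(+1)^-2 = -1.
v=17: a=17^0·(≡8), b=17^1·(≡5) mod 17; (8|17)=+1, (5|17)=-1; (−1)^{0·1·8}·(+1)^1·(-1)^0 = +1.
v=5: a=5^0·(≡4), b=5^2·(≡4) mod 5; (4|5)=+1, (4|5)=+1; (−1)^{0·2·2}·(+1)^2·(+1)^0 = +1.
v=3: a=3^1·(≡1), b=3^-1·(≡2) mod 3; (1|3)=+1, (2|3)=-1; (−1)^{1·-1·1}·(+1)^-1·(-1)^1 = +1.
v=11: a=11^0·(≡8), b=11^4·(≡7) mod 11; (8|11)=-1, (7|11)=-1; (−1)^{0·4·5}·(-1)^4·(-1)^0 = +1.
v=19: a=19^1·(≡15), b=19^2·(≡14) mod 19; (15|19)=-1, (14|19)=-1; (−1)^{1·2·9}·(-1)^2·(-1)^1 = -1.
v=∞: -339549 < 0 and 442221 > 0  ⇒  (a,b)_∞ = +1.
v=2: v_2(a)=0, v_2(b)=2; units ≡ 3, 5 (mod 8); ε·ε+αω+βω = 1·0+0·1+2·1 ≡ 0  ⇒  (a,b)_2 = +1.
v=29: a=29^0·(≡15), b=29^1·(≡16) mod 29; (15|29)=-1, (16|29)=+1; (−1)^{0·1·14}·(-1)^1·(+1)^0 = -1.
v=7: a=7^1·(≡3), b=7^0·(≡5) mod 7; (3|7)=-1, (5|7)=-1; (−1)^{1·0·3}·(-1)^0·(-1)^1 = -1.
v=23: a=23^1·(≡9), b=23^3·(≡14) mod 23; (9|23)=+1, (14|23)=-1; (−1)^{1·3·11}·(+1)^3·(-1)^1 = +1.
v=37: a=37^1·(≡7), b=37^2·(≡21) mod 37; (7|37)=+1, (21|37)=+1; (−1)^{1·2·18}·(+1)^2·(+1)^1 = +1.
(-339549, 442221 / ℚ) ramifies at {7, 13, 19, 29}: a division algebra.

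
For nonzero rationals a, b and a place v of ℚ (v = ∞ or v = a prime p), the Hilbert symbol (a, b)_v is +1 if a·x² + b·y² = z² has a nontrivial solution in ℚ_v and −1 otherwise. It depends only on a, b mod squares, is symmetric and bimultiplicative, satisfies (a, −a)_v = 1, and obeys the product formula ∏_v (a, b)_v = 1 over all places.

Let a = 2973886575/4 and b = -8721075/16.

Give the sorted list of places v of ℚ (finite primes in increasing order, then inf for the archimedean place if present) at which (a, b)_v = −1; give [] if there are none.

[3, 11]

Mod squares: a ≡ 1023, b ≡ -3. Check v ∈ {∞, 2, 3, 5, 11, 31}.
v=3: a=3^1·(≡2), b=3^1·(≡2) mod 3; (2|3)=-1, (2|3)=-1; (−1)^{1·1·1}·(-1)^1·(-1)^1 = -1.
v=2: v_2(a)=-2, v_2(b)=-4; units ≡ 7, 5 (mod 8); ε·ε+αω+βω = 1·0+-2·1+-4·0 ≡ 0  ⇒  (a,b)_2 = +1.
v=∞: 1023 > 0 and -3 < 0  ⇒  (a,b)_∞ = +1.
v=5: a=5^2·(≡2), b=5^2·(≡2) mod 5; (2|5)=-1, (2|5)=-1; (−1)^{2·2·2}·(-1)^2·(-1)^2 = +1.
v=11: a=11^3·(≡4), b=11^2·(≡6) mod 11; (4|11)=+1, (6|11)=-1; (−1)^{3·2·5}·(+1)^2·(-1)^3 = -1.
v=31: a=31^3·(≡9), b=31^2·(≡16) mod 31; (9|31)=+1, (16|31)=+1; (−1)^{3·2·15}·(+1)^2·(+1)^3 = +1.
(1023, -3 / ℚ) ramifies at {3, 11}: a division algebra.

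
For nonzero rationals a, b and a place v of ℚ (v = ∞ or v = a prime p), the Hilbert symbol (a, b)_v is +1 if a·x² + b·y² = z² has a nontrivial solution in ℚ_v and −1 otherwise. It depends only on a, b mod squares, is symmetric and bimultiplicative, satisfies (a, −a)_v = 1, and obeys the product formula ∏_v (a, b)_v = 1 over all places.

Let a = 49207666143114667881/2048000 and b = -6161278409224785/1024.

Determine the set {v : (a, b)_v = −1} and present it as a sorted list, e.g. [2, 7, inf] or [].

[5, 23]

Mod squares: a ≡ 10005, b ≡ -5865. Check v ∈ {∞, 2, 3, 5, 7, 11, 17, 23, 29}.
v=11: a=11^2·(≡8), b=11^2·(≡1) mod 11; (8|11)=-1, (1|11)=+1; (−1)^{2·2·5}·(-1)^2·(+1)^2 = +1.
v=2: v_2(a)=-14, v_2(b)=-10; units ≡ 5, 7 (mod 8); ε·ε+αω+βω = 0·1+-14·0+-10·1 ≡ 0  ⇒  (a,b)_2 = +1.
v=29: a=29^3·(≡14), b=29^2·(≡5) mod 29; (14|29)=-1, (5|29)=+1; (−1)^{3·2·14}·(-1)^2·(+1)^3 = +1.
v=5: a=5^-3·(≡4), b=5^1·(≡2) mod 5; (4|5)=+1, (2|5)=-1; (−1)^{-3·1·2}·(+1)^1·(-1)^-3 = -1.
v=23: a=23^1·(≡7), b=23^1·(≡7) mod 23; (7|23)=-1, (7|23)=-1; (−1)^{1·1·11}·(-1)^1·(-1)^1 = -1.
v=7: a=7^2·(≡1), b=7^2·(≡2) mod 7; (1|7)=+1, (2|7)=+1; (−1)^{2·2·3}·(+1)^2·(+1)^2 = +1.
v=3: a=3^11·(≡2), b=3^7·(≡1) mod 3; (2|3)=-1, (1|3)=+1; (−1)^{11·7·1}·(-1)^7·(+1)^11 = +1.
v=∞: 10005 > 0 and -5865 < 0  ⇒  (a,b)_∞ = +1.
v=17: a=17^4·(≡9), b=17^3·(≡5) mod 17; (9|17)=+1, (5|17)=-1; (−1)^{4·3·8}·(+1)^3·(-1)^4 = +1.
(10005, -5865 / ℚ) ramifies at {5, 23}: a division algebra.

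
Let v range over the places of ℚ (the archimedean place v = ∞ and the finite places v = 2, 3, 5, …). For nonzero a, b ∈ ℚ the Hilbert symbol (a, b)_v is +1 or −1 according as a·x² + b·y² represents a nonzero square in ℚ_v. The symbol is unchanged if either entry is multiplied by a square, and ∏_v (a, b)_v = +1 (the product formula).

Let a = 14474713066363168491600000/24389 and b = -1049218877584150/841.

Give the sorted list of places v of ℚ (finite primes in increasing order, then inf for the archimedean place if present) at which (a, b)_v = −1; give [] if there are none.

[3, 13]

(a, b) ≡ (6090, -3094) mod (ℚ^×)²; places V = {2, 3, 5, 7, 13, 17, 29, 31, ∞}.
(a,b)_2: α=7, β=1; u≡5, v≡5 (mod 8); ε(u)ε(v)=0·0, αω(v)=7·1, βω(u)=1·1; sum ≡ 0  ⇒  +1.
(a,b)_29: α=-3, u≡5; β=-2, v≡24 (mod 29); (5|29)=+1, (24|29)=+1; sign (−1)^0·+1^-2·+1^-3 = +1.
(a,b)_13: α=4, u≡2; β=3, v≡9 (mod 13); (2|13)=-1, (9|13)=+1; sign (−1)^0·-1^3·+1^4 = -1.
(a,b)_3: α=3, u≡2; β=0, v≡2 (mod 3); (2|3)=-1, (2|3)=-1; sign (−1)^0·-1^0·-1^3 = -1.
(a,b)_17: α=8, u≡13; β=5, v≡6 (mod 17); (13|17)=+1, (6|17)=-1; sign (−1)^0·+1^5·-1^8 = +1.
(a,b)_31: α=2, u≡8; β=2, v≡17 (mod 31); (8|31)=+1, (17|31)=-1; sign (−1)^0·+1^2·-1^2 = +1.
(a,b)_5: α=5, u≡3; β=2, v≡4 (mod 5); (3|5)=-1, (4|5)=+1; sign (−1)^0·-1^2·+1^5 = +1.
(a,b)_∞: sgn(6090)=+, sgn(-3094)=−, so +1.
(a,b)_7: α=1, u≡4; β=1, v≡3 (mod 7); (4|7)=+1, (3|7)=-1; sign (−1)^1·+1^1·-1^1 = +1.
(6090, -3094 / ℚ) ramifies at {3, 13}: a division algebra.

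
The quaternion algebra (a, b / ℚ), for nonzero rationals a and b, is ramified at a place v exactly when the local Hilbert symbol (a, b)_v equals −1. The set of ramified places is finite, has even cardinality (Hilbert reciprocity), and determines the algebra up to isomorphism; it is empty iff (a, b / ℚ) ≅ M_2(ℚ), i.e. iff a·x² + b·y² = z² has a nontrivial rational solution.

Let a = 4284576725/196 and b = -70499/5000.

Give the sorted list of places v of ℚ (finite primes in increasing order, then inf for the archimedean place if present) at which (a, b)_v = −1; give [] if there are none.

Mod squares: a ≡ 29, b ≡ -140998. Check v ∈ {∞, 2, 5, 7, 11, 13, 17, 29}.
v=5: a=5^2·(≡4), b=5^-4·(≡2) mod 5; (4|5)=+1, (2|5)=-1; (−1)^{2·-4·2}·(+1)^-4·(-1)^2 = +1.
v=13: a=13^2·(≡3), b=13^1·(≡3) mod 13; (3|13)=+1, (3|13)=+1; (−1)^{2·1·6}·(+1)^1·(+1)^2 = +1.
v=7: a=7^-2·(≡4), b=7^0·(≡6) mod 7; (4|7)=+1, (6|7)=-1; (−1)^{-2·0·3}·(+1)^0·(-1)^-2 = +1.
v=29: a=29^1·(≡6), b=29^1·(≡27) mod 29; (6|29)=+1, (27|29)=-1; (−1)^{1·1·14}·(+1)^1·(-1)^1 = -1.
v=11: a=11^2·(≡6), b=11^1·(≡8) mod 11; (6|11)=-1, (8|11)=-1; (−1)^{2·1·5}·(-1)^1·(-1)^2 = -1.
v=2: v_2(a)=-2, v_2(b)=-3; units ≡ 5, 5 (mod 8); ε·ε+αω+βω = 0·0+-2·1+-3·1 ≡ 1  ⇒  (a,b)_2 = -1.
v=∞: 29 > 0 and -140998 < 0  ⇒  (a,b)_∞ = +1.
v=17: a=17^2·(≡7), b=17^1·(≡9) mod 17; (7|17)=-1, (9|17)=+1; (−1)^{2·1·8}·(-1)^1·(+1)^2 = -1.
|Ram(29, -140998)| = 4, even; anisotropic at {2, 11, 17, 29}.

[2, 11, 17, 29]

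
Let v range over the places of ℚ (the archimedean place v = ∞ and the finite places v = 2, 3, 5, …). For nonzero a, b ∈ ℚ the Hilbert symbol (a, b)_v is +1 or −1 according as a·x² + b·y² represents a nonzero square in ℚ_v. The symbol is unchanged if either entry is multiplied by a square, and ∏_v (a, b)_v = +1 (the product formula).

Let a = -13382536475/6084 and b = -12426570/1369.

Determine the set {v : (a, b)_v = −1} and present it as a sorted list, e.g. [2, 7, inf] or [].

[2, 7, 19, 29, 43, inf]

(a, b) ≡ (-4423979, -8170) mod (ℚ^×)²; places V = {2, 3, 5, 7, 11, 13, 19, 29, 31, 37, 43, ∞}.
(a,b)_43: α=0, u≡42; β=1, v≡35 (mod 43); (42|43)=-1, (35|43)=+1; sign (−1)^0·-1^1·+1^0 = -1.
(a,b)_37: α=1, u≡2; β=-2, v≡28 (mod 37); (2|37)=-1, (28|37)=+1; sign (−1)^0·-1^-2·+1^1 = +1.
(a,b)_19: α=1, u≡4; β=1, v≡7 (mod 19); (4|19)=+1, (7|19)=+1; sign (−1)^1·+1^1·+1^1 = -1.
(a,b)_3: α=-2, u≡1; β=2, v≡2 (mod 3); (1|3)=+1, (2|3)=-1; sign (−1)^0·+1^2·-1^-2 = +1.
(a,b)_13: α=-2, u≡3; β=2, v≡6 (mod 13); (3|13)=+1, (6|13)=-1; sign (−1)^0·+1^2·-1^-2 = +1.
(a,b)_∞: sgn(-4423979)=−, sgn(-8170)=−, so -1.
(a,b)_2: α=-2, β=1; u≡5, v≡3 (mod 8); ε(u)ε(v)=0·1, αω(v)=-2·1, βω(u)=1·1; sum ≡ 1  ⇒  -1.
(a,b)_11: α=2, u≡3; β=0, v≡4 (mod 11); (3|11)=+1, (4|11)=+1; sign (−1)^0·+1^0·+1^2 = +1.
(a,b)_7: α=1, u≡5; β=0, v≡3 (mod 7); (5|7)=-1, (3|7)=-1; sign (−1)^0·-1^0·-1^1 = -1.
(a,b)_29: α=1, u≡2; β=0, v≡27 (mod 29); (2|29)=-1, (27|29)=-1; sign (−1)^0·-1^0·-1^1 = -1.
(a,b)_5: α=2, u≡4; β=1, v≡4 (mod 5); (4|5)=+1, (4|5)=+1; sign (−1)^0·+1^1·+1^2 = +1.
(a,b)_31: α=1, u≡26; β=0, v≡18 (mod 31); (26|31)=-1, (18|31)=+1; sign (−1)^0·-1^0·+1^1 = +1.
|Ram(-4423979, -8170)| = 6, even; anisotropic at {2, 7, 19, 29, 43, ∞}.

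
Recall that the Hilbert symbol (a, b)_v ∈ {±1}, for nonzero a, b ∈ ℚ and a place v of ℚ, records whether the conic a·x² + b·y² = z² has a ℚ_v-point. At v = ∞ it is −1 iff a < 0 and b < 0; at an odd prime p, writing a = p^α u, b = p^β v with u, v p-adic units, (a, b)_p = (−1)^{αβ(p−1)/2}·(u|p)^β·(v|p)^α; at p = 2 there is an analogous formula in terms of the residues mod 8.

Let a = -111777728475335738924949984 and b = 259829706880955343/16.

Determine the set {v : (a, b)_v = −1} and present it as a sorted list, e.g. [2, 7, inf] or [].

[19, 31]

Mod squares: a ≡ -220286, b ≡ 22287. Check v ∈ {∞, 2, 3, 11, 13, 17, 19, 23, 31}.
v=∞: -220286 < 0 and 22287 > 0  ⇒  (a,b)_∞ = +1.
v=13: a=13^2·(≡12), b=13^0·(≡5) mod 13; (12|13)=+1, (5|13)=-1; (−1)^{2·0·6}·(+1)^0·(-1)^2 = +1.
v=11: a=11^3·(≡5), b=11^2·(≡5) mod 11; (5|11)=+1, (5|11)=+1; (−1)^{3·2·5}·(+1)^2·(+1)^3 = +1.
v=3: a=3^4·(≡1), b=3^1·(≡1) mod 3; (1|3)=+1, (1|3)=+1; (−1)^{4·1·1}·(+1)^1·(+1)^4 = +1.
v=17: a=17^3·(≡2), b=17^3·(≡13) mod 17; (2|17)=+1, (13|17)=+1; (−1)^{3·3·8}·(+1)^3·(+1)^3 = +1.
v=23: a=23^2·(≡18), b=23^1·(≡8) mod 23; (18|23)=+1, (8|23)=+1; (−1)^{2·1·11}·(+1)^1·(+1)^2 = +1.
v=2: v_2(a)=5, v_2(b)=-4; units ≡ 1, 7 (mod 8); ε·ε+αω+βω = 0·1+5·0+-4·0 ≡ 0  ⇒  (a,b)_2 = +1.
v=31: a=31^3·(≡6), b=31^4·(≡13) mod 31; (6|31)=-1, (13|31)=-1; (−1)^{3·4·15}·(-1)^4·(-1)^3 = -1.
v=19: a=19^5·(≡15), b=19^3·(≡10) mod 19; (15|19)=-1, (10|19)=-1; (−1)^{5·3·9}·(-1)^3·(-1)^5 = -1.
(-220286, 22287 / ℚ) ramifies at {19, 31}: a division algebra.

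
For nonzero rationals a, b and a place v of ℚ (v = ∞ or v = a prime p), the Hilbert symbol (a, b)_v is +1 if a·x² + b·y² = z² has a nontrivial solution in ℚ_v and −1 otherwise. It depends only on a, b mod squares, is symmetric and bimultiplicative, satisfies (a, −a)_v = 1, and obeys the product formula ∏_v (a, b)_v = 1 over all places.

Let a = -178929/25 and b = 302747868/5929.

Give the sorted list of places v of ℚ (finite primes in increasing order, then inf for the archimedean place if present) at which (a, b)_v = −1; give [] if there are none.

(a, b) ≡ (-1, 47) mod (ℚ^×)²; places V = {2, 3, 5, 7, 11, 47, ∞}.
(a,b)_∞: sgn(-1)=−, sgn(47)=+, so +1.
(a,b)_11: α=0, u≡10; β=-2, v≡1 (mod 11); (10|11)=-1, (1|11)=+1; sign (−1)^0·-1^-2·+1^0 = +1.
(a,b)_3: α=4, u≡2; β=6, v≡2 (mod 3); (2|3)=-1, (2|3)=-1; sign (−1)^0·-1^6·-1^4 = +1.
(a,b)_5: α=-2, u≡1; β=0, v≡2 (mod 5); (1|5)=+1, (2|5)=-1; sign (−1)^0·+1^0·-1^-2 = +1.
(a,b)_47: α=2, u≡40; β=3, v≡7 (mod 47); (40|47)=-1, (7|47)=+1; sign (−1)^0·-1^3·+1^2 = -1.
(a,b)_2: α=0, β=2; u≡7, v≡7 (mod 8); ε(u)ε(v)=1·1, αω(v)=0·0, βω(u)=2·0; sum ≡ 1  ⇒  -1.
(a,b)_7: α=0, u≡3; β=-2, v≡5 (mod 7); (3|7)=-1, (5|7)=-1; sign (−1)^0·-1^-2·-1^0 = +1.
|Ram(-1, 47)| = 2, even; anisotropic at {2, 47}.

[2, 47]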